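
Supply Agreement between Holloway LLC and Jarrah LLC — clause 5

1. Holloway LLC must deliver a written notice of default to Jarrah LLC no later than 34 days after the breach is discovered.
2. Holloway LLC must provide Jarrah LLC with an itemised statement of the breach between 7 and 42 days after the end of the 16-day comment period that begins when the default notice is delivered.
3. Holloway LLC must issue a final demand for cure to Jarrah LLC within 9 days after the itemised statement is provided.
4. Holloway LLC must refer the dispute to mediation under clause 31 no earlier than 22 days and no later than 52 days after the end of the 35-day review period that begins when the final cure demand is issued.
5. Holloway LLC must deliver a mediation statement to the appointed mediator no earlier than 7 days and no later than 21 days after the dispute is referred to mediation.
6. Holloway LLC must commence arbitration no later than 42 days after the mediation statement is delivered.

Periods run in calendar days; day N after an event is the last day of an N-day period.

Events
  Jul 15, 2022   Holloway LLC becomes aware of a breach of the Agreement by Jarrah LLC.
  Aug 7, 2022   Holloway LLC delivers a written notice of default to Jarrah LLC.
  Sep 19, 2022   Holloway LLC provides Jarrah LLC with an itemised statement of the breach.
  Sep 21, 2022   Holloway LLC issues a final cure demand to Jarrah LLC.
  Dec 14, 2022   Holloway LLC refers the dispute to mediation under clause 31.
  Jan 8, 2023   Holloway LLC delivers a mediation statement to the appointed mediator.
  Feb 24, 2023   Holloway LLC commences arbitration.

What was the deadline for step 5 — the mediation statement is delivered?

Step 5 runs from Dec 14, 2022, when the dispute is referred to mediation. The window is 7–21 days after Dec 14, 2022; it closes on Jan 4, 2023.

Jan 4, 2023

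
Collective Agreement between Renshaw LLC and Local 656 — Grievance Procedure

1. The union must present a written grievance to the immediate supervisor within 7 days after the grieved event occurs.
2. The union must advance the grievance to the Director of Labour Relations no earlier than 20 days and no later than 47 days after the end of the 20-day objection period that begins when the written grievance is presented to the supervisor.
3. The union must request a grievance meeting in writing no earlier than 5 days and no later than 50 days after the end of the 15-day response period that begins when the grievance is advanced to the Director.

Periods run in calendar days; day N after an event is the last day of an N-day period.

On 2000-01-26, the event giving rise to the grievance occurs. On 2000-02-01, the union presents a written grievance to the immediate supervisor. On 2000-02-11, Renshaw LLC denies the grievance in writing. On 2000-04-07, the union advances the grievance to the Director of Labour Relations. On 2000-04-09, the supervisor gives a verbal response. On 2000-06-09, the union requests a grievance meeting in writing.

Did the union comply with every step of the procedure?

Yes

(1) due by 2000-01-26 + 7 days = 2000-02-02; completed 2000-02-01, before the deadline.
(2) the permitted window runs from 2000-02-21 + 20 = 2000-03-12 to 2000-02-21 + 47 = 2000-04-08; 2000-04-07 falls inside that range.
(3) the permitted window runs from 2000-04-22 + 5 = 2000-04-27 to 2000-04-22 + 50 = 2000-06-11; done 2000-06-09 — within the window.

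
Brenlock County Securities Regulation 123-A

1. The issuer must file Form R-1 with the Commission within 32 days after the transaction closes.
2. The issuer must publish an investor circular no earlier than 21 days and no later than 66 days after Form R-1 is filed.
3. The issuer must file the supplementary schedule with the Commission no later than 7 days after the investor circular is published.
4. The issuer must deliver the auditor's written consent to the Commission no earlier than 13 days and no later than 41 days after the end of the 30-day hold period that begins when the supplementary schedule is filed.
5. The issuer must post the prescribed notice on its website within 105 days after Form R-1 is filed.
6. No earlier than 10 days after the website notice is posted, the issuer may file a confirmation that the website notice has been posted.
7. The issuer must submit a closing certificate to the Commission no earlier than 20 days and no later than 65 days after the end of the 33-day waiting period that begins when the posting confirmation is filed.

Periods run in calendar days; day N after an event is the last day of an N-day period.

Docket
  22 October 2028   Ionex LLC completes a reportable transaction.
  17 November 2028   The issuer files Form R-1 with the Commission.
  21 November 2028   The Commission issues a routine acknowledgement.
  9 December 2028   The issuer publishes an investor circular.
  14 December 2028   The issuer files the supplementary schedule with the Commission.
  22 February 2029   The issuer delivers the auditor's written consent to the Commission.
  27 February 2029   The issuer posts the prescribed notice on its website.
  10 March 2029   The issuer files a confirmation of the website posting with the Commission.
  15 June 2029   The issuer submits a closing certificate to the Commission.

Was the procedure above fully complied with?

(1) due by 22 October 2028 + 32 days = 23 November 2028; 17 November 2028 is within that limit.
(2) the permitted window runs from 17 November 2028 + 21 = 8 December 2028 to 17 November 2028 + 66 = 22 January 2029; done 9 December 2028 — within the window.
(3) due by 9 December 2028 + 7 days = 16 December 2028; 14 December 2028 is within that limit.
(4) the permitted window runs from 13 January 2029 + 13 = 26 January 2029 to 13 January 2029 + 41 = 23 February 2029; done 22 February 2029 — within the window.
(5) due by 17 November 2028 + 105 days = 2 March 2029; done 27 February 2029 — timely.
(6) permitted from 27 February 2029 + 10 days = 9 March 2029 onward; done 10 March 2029, after the minimum wait.
(7) the permitted window runs from 12 April 2029 + 20 = 2 May 2029 to 12 April 2029 + 65 = 16 June 2029; done 15 June 2029, which is between those dates.

Yes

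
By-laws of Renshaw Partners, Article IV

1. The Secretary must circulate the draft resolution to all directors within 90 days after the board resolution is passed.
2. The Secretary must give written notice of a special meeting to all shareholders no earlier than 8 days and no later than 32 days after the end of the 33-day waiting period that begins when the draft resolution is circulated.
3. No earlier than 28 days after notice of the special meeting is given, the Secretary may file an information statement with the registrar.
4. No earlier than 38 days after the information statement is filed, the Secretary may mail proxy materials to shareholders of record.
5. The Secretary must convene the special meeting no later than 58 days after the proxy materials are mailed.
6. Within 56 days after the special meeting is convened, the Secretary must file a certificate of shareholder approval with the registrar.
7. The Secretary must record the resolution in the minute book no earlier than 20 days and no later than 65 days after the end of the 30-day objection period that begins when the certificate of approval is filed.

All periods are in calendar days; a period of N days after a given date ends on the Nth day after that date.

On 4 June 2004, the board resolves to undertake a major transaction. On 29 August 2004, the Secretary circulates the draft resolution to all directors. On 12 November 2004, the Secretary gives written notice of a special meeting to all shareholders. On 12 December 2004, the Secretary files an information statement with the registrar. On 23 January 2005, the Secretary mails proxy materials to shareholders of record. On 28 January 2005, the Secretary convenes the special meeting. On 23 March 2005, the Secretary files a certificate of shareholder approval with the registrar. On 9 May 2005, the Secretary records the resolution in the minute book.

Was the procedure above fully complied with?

No

(1) due by 4 June 2004 + 90 days = 2 September 2004; done 29 August 2004 — timely.
(2) the permitted window runs from 1 October 2004 + 8 = 9 October 2004 to 1 October 2004 + 32 = 2 November 2004; done 12 November 2004 — 10 days after the window closed.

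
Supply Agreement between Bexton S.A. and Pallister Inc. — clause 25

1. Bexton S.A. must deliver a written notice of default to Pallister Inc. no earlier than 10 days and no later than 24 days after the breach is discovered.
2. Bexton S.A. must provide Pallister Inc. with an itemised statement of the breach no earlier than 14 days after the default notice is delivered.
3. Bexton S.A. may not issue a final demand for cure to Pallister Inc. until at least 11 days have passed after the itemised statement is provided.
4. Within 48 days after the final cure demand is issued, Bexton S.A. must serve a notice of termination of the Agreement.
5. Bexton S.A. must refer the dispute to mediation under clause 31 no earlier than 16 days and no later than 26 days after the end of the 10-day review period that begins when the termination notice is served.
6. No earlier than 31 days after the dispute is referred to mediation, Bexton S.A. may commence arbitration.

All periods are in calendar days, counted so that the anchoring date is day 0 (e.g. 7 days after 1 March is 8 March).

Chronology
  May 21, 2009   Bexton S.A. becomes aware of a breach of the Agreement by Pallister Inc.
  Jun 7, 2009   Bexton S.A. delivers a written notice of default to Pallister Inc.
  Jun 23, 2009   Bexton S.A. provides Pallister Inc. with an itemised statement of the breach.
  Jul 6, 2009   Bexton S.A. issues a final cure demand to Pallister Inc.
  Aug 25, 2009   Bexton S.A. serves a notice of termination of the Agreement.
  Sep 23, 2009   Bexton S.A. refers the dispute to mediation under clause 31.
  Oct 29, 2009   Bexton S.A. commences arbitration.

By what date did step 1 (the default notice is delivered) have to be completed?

Step 1 runs from May 21, 2009, when the breach is discovered. The window is 10–24 days after May 21, 2009; it closes on Jun 14, 2009.

Jun 14, 2009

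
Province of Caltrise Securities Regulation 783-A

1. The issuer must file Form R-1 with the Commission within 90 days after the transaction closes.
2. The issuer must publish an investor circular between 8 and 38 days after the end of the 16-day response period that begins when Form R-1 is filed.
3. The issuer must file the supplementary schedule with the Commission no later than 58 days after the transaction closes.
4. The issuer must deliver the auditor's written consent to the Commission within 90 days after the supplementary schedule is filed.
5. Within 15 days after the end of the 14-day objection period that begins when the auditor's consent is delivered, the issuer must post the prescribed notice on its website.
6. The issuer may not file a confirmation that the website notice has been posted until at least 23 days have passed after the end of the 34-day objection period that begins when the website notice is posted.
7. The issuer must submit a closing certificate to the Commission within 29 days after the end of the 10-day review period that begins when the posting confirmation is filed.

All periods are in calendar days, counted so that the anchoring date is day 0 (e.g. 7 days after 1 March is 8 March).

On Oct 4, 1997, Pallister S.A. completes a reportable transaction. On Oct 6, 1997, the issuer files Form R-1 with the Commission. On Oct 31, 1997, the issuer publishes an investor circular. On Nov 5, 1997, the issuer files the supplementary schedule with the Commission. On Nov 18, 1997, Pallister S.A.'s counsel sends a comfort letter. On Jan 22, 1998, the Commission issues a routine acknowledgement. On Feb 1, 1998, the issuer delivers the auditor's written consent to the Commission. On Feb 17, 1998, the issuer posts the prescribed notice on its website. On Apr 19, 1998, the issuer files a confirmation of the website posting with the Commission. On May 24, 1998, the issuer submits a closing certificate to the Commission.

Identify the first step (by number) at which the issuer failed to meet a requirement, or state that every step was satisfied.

Step 1: 90 days after Oct 4, 1997 (when the transaction closes) is Jan 2, 1998; Oct 6, 1997 is within that limit.
Step 2: the window is 8–38 days after Oct 22, 1997 (end of the 16-day response period, which began when Form R-1 is filed on Oct 6, 1997), so Oct 30, 1997 through Nov 29, 1997; Oct 31, 1997 falls inside that range.
Step 3: 58 days after Oct 4, 1997 (when the transaction closes) is Dec 1, 1997; Nov 5, 1997 is within that limit.
Step 4: 90 days after Nov 5, 1997 (when the supplementary schedule is filed) is Feb 3, 1998; Feb 1, 1998 is within that limit.
Step 5: 15 days after Feb 15, 1998 (end of the 14-day objection period, which began when the auditor's consent is delivered on Feb 1, 1998) is Mar 2, 1998; Feb 17, 1998 is within that limit.
Step 6: the earliest permitted date is 23 days after Mar 23, 1998 (end of the 34-day objection period, which began when the website notice is posted on Feb 17, 1998), i.e. Apr 15, 1998; done Apr 19, 1998 — permitted.
Step 7: 29 days after Apr 29, 1998 (end of the 10-day review period, which began when the posting confirmation is filed on Apr 19, 1998) is May 28, 1998; May 24, 1998 is within that limit.

None — every step was satisfied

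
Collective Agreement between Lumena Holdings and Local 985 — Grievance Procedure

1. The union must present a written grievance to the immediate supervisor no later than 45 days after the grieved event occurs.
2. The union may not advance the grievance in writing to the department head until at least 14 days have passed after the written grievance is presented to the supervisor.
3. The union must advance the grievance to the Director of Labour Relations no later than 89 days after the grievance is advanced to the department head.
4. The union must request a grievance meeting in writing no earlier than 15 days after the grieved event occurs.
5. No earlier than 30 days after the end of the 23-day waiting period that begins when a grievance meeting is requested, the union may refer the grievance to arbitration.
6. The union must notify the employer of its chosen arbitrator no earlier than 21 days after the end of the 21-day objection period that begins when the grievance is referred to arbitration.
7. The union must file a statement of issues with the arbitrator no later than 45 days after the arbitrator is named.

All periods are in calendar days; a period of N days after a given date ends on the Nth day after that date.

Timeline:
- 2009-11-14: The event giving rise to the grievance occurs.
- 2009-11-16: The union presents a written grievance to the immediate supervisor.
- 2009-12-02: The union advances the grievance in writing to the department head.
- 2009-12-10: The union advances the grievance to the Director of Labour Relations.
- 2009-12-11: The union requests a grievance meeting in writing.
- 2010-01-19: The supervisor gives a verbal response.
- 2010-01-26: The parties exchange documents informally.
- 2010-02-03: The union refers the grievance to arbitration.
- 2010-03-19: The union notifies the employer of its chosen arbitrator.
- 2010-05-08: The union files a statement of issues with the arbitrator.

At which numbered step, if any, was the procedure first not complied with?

Step 7

Step 1: 45 days after 2009-11-14 (when the grieved event occurs) is 2009-12-29; done 2009-11-16 — timely.
Step 2: the earliest permitted date is 14 days after 2009-11-16 (when the written grievance is presented to the supervisor), i.e. 2009-11-30; done 2009-12-02 — permitted.
Step 3: 89 days after 2009-12-02 (when the grievance is advanced to the department head) is 2010-03-01; 2009-12-10 is within that limit.
Step 4: the earliest permitted date is 15 days after 2009-11-14 (when the grieved event occurs), i.e. 2009-11-29; done 2009-12-11 — permitted.
Step 5: the earliest permitted date is 30 days after 2010-01-03 (end of the 23-day waiting period, which began when a grievance meeting is requested on 2009-12-11), i.e. 2010-02-02; done 2010-02-03, after the minimum wait.
Step 6: the earliest permitted date is 21 days after 2010-02-24 (end of the 21-day objection period, which began when the grievance is referred to arbitration on 2010-02-03), i.e. 2010-03-17; done 2010-03-19 — permitted.
Step 7: 45 days after 2010-03-19 (when the arbitrator is named) is 2010-05-03; done 2010-05-08 — 5 days late.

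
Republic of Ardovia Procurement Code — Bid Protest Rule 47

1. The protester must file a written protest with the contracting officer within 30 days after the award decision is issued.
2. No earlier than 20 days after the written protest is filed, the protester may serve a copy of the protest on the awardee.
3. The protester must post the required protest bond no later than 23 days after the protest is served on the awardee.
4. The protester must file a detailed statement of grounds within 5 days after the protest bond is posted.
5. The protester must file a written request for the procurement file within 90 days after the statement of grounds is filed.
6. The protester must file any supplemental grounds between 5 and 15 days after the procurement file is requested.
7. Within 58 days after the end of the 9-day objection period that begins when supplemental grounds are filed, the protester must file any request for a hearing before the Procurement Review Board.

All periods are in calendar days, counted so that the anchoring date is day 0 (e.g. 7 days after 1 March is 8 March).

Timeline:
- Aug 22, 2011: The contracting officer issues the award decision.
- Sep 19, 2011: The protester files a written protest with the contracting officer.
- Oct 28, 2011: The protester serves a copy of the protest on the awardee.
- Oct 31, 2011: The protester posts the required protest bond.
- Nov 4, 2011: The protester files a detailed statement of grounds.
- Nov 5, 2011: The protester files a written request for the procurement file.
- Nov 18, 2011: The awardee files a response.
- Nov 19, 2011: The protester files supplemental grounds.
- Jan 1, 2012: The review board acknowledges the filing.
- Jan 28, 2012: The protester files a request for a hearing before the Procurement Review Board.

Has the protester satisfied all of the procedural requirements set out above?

No

Step 1 — counting 30 days from Aug 22, 2011 (when the award decision is issued) gives a deadline of Sep 21, 2011; completed Sep 19, 2011, before the deadline.
Step 2 — must wait 20 days from Sep 19, 2011 (when the written protest is filed), so not before Oct 9, 2011; Oct 28, 2011 is on or after that date.
Step 3 — counting 23 days from Oct 28, 2011 (when the protest is served on the awardee) gives a deadline of Nov 20, 2011; done Oct 31, 2011 — timely.
Step 4 — counting 5 days from Oct 31, 2011 (when the protest bond is posted) gives a deadline of Nov 5, 2011; Nov 4, 2011 is within that limit.
Step 5 — counting 90 days from Nov 4, 2011 (when the statement of grounds is filed) gives a deadline of Feb 2, 2012; done Nov 5, 2011 — timely.
Step 6 — 5 and 15 days from Nov 5, 2011 (when the procurement file is requested) are Nov 10, 2011 and Nov 20, 2011 respectively; done Nov 19, 2011 — within the window.
Step 7 — counting 58 days from Nov 28, 2011 (end of the 9-day objection period, which began when supplemental grounds are filed on Nov 19, 2011) gives a deadline of Jan 25, 2012; done Jan 28, 2012 — 3 days late.
No need to go further; step 7 was not satisfied.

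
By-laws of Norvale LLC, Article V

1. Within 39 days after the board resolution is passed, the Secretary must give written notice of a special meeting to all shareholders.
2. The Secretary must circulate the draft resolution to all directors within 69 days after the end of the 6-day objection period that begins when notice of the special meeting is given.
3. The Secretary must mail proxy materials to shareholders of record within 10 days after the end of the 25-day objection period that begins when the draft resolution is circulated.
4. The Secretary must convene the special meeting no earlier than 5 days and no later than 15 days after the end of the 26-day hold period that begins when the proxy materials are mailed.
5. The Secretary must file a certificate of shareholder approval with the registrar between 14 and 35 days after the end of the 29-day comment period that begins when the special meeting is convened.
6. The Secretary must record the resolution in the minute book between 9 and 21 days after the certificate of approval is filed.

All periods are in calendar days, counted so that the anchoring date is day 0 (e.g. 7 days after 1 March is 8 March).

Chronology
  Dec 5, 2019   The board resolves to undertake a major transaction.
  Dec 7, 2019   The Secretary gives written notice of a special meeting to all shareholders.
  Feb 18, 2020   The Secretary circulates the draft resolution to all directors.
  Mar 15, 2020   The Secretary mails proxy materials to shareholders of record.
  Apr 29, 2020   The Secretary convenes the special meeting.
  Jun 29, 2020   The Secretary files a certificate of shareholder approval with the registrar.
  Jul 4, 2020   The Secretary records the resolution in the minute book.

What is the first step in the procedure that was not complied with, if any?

Step 1: 39 days after Dec 5, 2019 (when the board resolution is passed) is Jan 13, 2020; done Dec 7, 2019 — timely.
Step 2: 69 days after Dec 13, 2019 (end of the 6-day objection period, which began when notice of the special meeting is given on Dec 7, 2019) is Feb 20, 2020; done Feb 18, 2020 — timely.
Step 3: 10 days after Mar 14, 2020 (end of the 25-day objection period, which began when the draft resolution is circulated on Feb 18, 2020) is Mar 24, 2020; done Mar 15, 2020 — timely.
Step 4: the window is 5–15 days after Apr 10, 2020 (end of the 26-day hold period, which began when the proxy materials are mailed on Mar 15, 2020), so Apr 15, 2020 through Apr 25, 2020; done Apr 29, 2020 — 4 days after the window closed.

Step 4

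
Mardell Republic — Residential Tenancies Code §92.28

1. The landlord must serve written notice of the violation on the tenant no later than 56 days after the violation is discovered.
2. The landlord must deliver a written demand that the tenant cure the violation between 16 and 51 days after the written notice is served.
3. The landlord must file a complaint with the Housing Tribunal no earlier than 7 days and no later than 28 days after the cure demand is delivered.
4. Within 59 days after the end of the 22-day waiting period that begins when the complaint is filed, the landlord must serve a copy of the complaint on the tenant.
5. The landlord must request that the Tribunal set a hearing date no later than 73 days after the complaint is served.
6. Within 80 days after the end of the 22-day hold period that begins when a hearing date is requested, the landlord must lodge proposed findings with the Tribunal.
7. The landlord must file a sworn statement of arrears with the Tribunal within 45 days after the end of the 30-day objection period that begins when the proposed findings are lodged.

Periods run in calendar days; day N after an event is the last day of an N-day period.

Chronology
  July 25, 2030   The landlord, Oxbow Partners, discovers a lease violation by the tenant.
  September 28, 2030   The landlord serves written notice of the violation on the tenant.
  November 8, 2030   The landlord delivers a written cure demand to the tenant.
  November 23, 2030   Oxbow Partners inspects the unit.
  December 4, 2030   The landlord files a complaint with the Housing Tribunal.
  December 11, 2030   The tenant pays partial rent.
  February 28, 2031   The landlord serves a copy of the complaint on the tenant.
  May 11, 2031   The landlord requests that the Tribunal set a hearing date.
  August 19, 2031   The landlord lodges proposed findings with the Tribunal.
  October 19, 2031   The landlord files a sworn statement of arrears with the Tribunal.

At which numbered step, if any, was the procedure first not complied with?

Step 1

Step 1 — counting 56 days from July 25, 2030 (when the violation is discovered) gives a deadline of September 19, 2030; not done until September 28, 2030, 9 days after the deadline.
The procedure was therefore not followed at step 1.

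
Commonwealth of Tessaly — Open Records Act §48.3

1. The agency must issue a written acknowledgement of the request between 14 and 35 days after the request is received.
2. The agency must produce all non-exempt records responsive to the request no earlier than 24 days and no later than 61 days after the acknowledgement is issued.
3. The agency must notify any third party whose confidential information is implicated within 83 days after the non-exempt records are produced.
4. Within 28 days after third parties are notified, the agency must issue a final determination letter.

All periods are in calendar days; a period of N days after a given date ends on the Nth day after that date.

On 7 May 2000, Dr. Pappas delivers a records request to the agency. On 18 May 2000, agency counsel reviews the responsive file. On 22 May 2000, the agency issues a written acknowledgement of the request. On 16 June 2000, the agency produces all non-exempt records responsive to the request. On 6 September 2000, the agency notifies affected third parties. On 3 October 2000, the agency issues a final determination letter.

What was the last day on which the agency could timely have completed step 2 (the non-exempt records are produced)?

22 July 2000

Step 2 runs from 22 May 2000, when the acknowledgement is issued. The window is 24–61 days after 22 May 2000; it closes on 22 July 2000.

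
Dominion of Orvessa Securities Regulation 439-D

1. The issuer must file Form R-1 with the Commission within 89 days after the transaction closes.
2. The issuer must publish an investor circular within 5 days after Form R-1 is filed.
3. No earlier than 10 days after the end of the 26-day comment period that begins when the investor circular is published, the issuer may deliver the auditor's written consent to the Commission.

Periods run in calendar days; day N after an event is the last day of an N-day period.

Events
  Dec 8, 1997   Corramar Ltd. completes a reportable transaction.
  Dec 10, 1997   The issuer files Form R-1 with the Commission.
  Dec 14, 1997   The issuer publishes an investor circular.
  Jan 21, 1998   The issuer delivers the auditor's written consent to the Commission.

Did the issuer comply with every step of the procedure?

Step 1 — counting 89 days from Dec 8, 1997 (when the transaction closes) gives a deadline of Mar 7, 1998; Dec 10, 1997 is within that limit.
Step 2 — counting 5 days from Dec 10, 1997 (when Form R-1 is filed) gives a deadline of Dec 15, 1997; done Dec 14, 1997 — timely.
Step 3 — must wait 10 days from Jan 9, 1998 (end of the 26-day comment period, which began when the investor circular is published on Dec 14, 1997), so not before Jan 19, 1998; Jan 21, 1998 is on or after that date.

Yes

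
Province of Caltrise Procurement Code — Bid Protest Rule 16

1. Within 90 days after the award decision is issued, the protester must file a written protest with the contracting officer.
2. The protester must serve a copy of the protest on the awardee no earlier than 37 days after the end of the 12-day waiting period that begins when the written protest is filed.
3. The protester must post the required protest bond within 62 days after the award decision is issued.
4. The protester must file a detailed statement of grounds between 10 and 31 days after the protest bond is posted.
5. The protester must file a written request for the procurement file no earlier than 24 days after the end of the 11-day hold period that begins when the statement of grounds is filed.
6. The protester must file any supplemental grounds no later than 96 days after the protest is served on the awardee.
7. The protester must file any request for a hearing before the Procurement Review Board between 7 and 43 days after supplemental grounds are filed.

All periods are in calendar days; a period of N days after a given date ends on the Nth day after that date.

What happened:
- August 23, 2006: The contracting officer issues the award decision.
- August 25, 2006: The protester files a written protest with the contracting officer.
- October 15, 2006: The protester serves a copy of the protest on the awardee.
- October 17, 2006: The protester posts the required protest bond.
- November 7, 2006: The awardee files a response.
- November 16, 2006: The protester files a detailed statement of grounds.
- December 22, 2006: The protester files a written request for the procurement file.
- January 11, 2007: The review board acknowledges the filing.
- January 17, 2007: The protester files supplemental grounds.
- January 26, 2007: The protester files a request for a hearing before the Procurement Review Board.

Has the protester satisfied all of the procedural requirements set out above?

Yes

(1) due by August 23, 2006 + 90 days = November 21, 2006; completed August 25, 2006, before the deadline.
(2) permitted from September 6, 2006 + 37 days = October 13, 2006 onward; October 15, 2006 is on or after that date.
(3) due by August 23, 2006 + 62 days = October 24, 2006; October 17, 2006 is within that limit.
(4) the permitted window runs from October 17, 2006 + 10 = October 27, 2006 to October 17, 2006 + 31 = November 17, 2006; done November 16, 2006 — within the window.
(5) permitted from November 27, 2006 + 24 days = December 21, 2006 onward; done December 22, 2006 — permitted.
(6) due by October 15, 2006 + 96 days = January 19, 2007; January 17, 2007 is within that limit.
(7) the permitted window runs from January 17, 2007 + 7 = January 24, 2007 to January 17, 2007 + 43 = March 1, 2007; done January 26, 2007, which is between those dates.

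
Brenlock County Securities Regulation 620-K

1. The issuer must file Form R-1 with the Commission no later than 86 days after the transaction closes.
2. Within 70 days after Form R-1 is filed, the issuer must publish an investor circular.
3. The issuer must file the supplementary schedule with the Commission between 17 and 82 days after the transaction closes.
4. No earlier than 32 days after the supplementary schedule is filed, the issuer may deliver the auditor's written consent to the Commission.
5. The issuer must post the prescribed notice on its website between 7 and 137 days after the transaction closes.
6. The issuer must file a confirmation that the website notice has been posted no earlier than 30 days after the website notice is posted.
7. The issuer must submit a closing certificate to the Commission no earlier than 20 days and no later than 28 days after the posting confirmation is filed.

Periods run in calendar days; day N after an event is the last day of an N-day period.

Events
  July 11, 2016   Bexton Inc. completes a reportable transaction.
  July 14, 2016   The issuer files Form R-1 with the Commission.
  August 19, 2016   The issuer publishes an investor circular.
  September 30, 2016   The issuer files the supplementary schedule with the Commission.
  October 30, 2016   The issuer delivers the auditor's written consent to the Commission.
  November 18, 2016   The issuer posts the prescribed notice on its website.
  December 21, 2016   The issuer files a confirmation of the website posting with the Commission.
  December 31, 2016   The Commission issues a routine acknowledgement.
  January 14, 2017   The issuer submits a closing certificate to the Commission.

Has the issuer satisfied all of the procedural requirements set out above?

No

Step 1: 86 days after July 11, 2016 (when the transaction closes) is October 5, 2016; done July 14, 2016 — timely.
Step 2: 70 days after July 14, 2016 (when Form R-1 is filed) is September 22, 2016; completed August 19, 2016, before the deadline.
Step 3: the window is 17–82 days after July 11, 2016 (when the transaction closes), so July 28, 2016 through October 1, 2016; done September 30, 2016 — within the window.
Step 4: the earliest permitted date is 32 days after September 30, 2016 (when the supplementary schedule is filed), i.e. November 1, 2016; acted on October 30, 2016, 2 days prematurely.
The procedure was therefore not followed at step 4.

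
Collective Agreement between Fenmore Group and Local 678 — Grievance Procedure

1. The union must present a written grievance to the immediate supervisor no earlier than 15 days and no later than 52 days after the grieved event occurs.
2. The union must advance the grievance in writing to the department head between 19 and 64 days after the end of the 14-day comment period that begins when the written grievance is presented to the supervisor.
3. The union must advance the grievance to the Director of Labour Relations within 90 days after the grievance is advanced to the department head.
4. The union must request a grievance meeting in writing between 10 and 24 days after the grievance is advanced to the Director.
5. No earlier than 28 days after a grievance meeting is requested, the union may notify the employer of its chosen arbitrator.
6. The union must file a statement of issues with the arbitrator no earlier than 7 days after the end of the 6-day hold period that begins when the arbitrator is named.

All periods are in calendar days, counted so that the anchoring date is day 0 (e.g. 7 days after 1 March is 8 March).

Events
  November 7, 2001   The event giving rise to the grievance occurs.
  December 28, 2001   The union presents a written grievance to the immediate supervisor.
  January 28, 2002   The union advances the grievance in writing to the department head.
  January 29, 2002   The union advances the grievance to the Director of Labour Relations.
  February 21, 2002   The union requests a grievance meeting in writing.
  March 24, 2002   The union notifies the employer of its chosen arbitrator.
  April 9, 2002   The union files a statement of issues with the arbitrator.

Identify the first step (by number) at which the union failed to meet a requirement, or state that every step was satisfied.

Step 1: the window is 15–52 days after November 7, 2001 (when the grieved event occurs), so November 22, 2001 through December 29, 2001; December 28, 2001 falls inside that range.
Step 2: the window is 19–64 days after January 11, 2002 (end of the 14-day comment period, which began when the written grievance is presented to the supervisor on December 28, 2001), so January 30, 2002 through March 16, 2002; January 28, 2002 is 2 days too early.

Step 2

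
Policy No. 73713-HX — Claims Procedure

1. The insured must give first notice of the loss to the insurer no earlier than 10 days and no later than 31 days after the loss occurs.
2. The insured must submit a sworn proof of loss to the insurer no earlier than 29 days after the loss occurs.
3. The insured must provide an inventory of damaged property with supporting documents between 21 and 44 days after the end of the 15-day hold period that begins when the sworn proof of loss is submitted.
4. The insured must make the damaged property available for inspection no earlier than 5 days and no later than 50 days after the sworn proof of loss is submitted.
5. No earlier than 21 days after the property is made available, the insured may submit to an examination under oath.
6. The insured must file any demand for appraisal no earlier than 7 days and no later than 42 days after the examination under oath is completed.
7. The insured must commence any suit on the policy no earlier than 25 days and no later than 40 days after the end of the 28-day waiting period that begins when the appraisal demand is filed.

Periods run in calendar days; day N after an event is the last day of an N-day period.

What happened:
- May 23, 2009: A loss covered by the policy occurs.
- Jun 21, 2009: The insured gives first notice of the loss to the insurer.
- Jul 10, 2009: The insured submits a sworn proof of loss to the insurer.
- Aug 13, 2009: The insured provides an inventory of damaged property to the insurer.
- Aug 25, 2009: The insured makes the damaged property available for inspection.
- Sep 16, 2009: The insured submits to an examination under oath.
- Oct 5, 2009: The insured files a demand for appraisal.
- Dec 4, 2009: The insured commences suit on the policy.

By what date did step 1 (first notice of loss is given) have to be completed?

Jun 23, 2009

Step 1 runs from May 23, 2009, when the loss occurs. The window is 10–31 days after May 23, 2009; it closes on Jun 23, 2009.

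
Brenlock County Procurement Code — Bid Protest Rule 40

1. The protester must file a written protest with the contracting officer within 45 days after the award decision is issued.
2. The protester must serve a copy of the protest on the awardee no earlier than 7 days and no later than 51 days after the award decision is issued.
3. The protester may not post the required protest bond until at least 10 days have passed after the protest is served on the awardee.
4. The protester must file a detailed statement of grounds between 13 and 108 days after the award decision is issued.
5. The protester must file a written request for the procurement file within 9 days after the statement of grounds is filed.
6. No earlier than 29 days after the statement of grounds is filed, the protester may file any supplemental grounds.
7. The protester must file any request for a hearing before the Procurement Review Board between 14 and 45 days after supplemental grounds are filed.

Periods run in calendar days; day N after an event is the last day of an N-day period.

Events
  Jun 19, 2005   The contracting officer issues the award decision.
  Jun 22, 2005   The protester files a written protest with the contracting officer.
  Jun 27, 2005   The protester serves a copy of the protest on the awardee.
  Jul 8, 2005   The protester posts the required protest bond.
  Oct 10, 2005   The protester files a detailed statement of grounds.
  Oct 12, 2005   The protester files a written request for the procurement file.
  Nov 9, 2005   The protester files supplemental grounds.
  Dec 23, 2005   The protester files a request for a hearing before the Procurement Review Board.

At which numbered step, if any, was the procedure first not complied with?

Step 1 — counting 45 days from Jun 19, 2005 (when the award decision is issued) gives a deadline of Aug 3, 2005; completed Jun 22, 2005, before the deadline.
Step 2 — 7 and 51 days from Jun 19, 2005 (when the award decision is issued) are Jun 26, 2005 and Aug 9, 2005 respectively; done Jun 27, 2005, which is between those dates.
Step 3 — must wait 10 days from Jun 27, 2005 (when the protest is served on the awardee), so not before Jul 7, 2005; Jul 8, 2005 is on or after that date.
Step 4 — 13 and 108 days from Jun 19, 2005 (when the award decision is issued) are Jul 2, 2005 and Oct 5, 2005 respectively; done Oct 10, 2005 — 5 days after the window closed.

Step 4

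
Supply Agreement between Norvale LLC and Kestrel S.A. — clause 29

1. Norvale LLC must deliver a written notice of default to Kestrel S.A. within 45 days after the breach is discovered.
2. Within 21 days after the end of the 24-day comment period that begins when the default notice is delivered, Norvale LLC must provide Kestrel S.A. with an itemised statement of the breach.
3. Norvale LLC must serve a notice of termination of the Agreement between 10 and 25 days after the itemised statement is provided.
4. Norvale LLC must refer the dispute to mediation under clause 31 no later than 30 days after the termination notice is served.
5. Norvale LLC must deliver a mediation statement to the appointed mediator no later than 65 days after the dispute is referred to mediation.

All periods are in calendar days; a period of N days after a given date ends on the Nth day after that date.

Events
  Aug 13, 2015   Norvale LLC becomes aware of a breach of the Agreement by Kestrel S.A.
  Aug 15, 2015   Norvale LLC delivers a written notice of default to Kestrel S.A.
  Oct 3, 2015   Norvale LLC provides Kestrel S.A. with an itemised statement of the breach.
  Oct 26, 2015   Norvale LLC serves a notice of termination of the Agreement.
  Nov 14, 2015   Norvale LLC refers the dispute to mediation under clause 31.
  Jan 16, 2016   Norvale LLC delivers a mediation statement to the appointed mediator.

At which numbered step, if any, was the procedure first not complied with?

Step 2

(1) due by Aug 13, 2015 + 45 days = Sep 27, 2015; done Aug 15, 2015 — timely.
(2) due by Sep 8, 2015 + 21 days = Sep 29, 2015; Oct 3, 2015 misses that deadline by 4 days.
No need to go further; step 2 was not satisfied.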